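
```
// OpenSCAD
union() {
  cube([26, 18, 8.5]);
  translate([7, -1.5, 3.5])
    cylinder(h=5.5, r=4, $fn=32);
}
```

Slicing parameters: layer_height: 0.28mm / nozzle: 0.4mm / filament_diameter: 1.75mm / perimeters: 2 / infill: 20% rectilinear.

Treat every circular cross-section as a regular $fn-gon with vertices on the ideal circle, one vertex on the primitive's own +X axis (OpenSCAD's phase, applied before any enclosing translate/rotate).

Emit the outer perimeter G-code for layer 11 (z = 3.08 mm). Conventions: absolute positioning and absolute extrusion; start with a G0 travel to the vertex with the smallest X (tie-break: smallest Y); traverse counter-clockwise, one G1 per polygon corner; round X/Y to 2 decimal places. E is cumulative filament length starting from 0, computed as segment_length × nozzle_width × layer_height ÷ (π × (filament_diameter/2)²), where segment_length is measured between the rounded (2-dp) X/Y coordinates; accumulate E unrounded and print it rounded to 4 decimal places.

At z = 3.08 mm: the cube (footprint 26×18) is included at this height; the cylinder at (7, -1.5) does not reach this height (z outside [3.5, 9]); Taking the union: only the 26×18 cube is present, so the union is just that shape — 1 connected region. The outline is a single polygon with 4 vertices. Extrusion per mm of travel: 0.4 × 0.28 / (π × 0.875²) = 0.046564. Accumulating E over each segment gives final E = 4.0976.

G0 X0.00 Y0.00 Z3.08
G1 X26.00 Y0.00 E1.2107
G1 X26.00 Y18.00 E2.0488
G1 X0.00 Y18.00 E3.2595
G1 X0.00 Y0.00 E4.0976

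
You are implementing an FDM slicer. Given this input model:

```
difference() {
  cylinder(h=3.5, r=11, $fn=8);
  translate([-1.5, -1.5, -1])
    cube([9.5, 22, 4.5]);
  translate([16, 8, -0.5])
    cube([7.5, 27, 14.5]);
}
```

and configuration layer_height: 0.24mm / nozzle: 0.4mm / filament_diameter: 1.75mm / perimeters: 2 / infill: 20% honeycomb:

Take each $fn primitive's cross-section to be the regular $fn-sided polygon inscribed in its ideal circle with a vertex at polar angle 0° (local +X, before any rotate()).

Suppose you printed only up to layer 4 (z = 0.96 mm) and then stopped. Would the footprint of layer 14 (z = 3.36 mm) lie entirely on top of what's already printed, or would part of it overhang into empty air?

entirely on top

Compare the two slices. At z = 0.96: the cylinder: section is a regular 8-gon, circumradius r=11 (area = (8/2)·11.000²·sin(360°/8) = 342.24 mm²); the 9.5×22 cube at (-1.5, -1.5) contributes its full rectangle (area 209.00 mm²); the cube at (16, 8) is present — its section is the full 7.5×27 rectangle (area 202.50 mm²); Taking the first minus the rest: starting from the r=11 cylinder (342.24 mm²), the 9.5×22 cube at (-1.5, -1.5) partially overlaps it — only the 104.98 mm² overlap (of its 209.00 mm²) is removed, clipping the outline; the 7.5×27 cube at (16, 8) misses the remaining region (no effect) — area = 237.26 mm². At z = 3.36: the r=11 cylinder gives a regular 8-gon of circumradius 11 (constant along its height) (area = (8/2)·11.000²·sin(360°/8) = 342.24 mm²); the 9.5×22 cube at (-1.5, -1.5) contributes its full rectangle (area 209.00 mm²); the cube at (16, 8) (footprint 7.5×27) is included at this height (area 202.50 mm²); After the difference (first − rest): starting from the r=11 cylinder (342.24 mm²), the 9.5×22 cube at (-1.5, -1.5) partially overlaps it — only the 104.98 mm² overlap (of its 209.00 mm²) is removed, clipping the outline; the 7.5×27 cube at (16, 8) misses the remaining region (no effect) — area = 237.26 mm². Checking containment: the cross-section at z = 3.36 is a subset of the cross-section at z = 0.96.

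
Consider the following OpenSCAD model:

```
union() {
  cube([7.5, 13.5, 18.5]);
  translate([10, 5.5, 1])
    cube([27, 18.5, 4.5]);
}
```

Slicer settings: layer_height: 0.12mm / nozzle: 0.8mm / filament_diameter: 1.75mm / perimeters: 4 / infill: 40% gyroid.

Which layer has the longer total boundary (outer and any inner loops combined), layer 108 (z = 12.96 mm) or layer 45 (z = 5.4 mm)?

layer 45 (z = 5.4 mm)

Layer 108 (z = 12.96): the 7.5×13.5 cube contributes its full rectangle (perimeter 42.00 mm); the cube at (10, 5.5) is absent (z outside [1, 5.5]); Combining (union): only the 7.5×13.5 cube is present, so the union is just that shape — boundary = 42.00 mm. So its perimeter = 42.00 mm. Layer 45 (z = 5.4): the cube is present — its section is the full 7.5×13.5 rectangle (perimeter 42.00 mm); the cube at (10, 5.5) (footprint 27×18.5) is included at this height (perimeter 91.00 mm); Combining (union): the 2 present regions are separate (no shared area or edge), so areas and boundary lengths simply add and each stays a separate island — boundary = 133.00 mm. So its perimeter = 133.00 mm. Layer 45 is larger (133.00 vs 42.00 mm).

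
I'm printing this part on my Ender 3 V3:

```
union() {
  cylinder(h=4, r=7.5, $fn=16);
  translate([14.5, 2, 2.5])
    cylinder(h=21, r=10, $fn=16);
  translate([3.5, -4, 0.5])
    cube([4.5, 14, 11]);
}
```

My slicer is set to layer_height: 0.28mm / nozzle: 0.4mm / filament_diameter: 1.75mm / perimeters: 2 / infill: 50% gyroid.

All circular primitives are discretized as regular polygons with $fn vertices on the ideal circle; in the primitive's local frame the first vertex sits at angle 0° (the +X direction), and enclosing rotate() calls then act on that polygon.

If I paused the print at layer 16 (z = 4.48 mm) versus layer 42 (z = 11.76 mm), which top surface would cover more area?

Layer 16 (z = 4.48): the cylinder is absent (z outside [0, 4]); the r=10 cylinder at (14.5, 2) gives a regular 16-gon of circumradius 10 (constant along its height) (area = (16/2)·10.000²·sin(360°/16) = 306.15 mm²); the cube at (3.5, -4) (footprint 4.5×14) is included at this height (area 63.00 mm²); Combining (union): the regions partially overlap — summed areas 369.15 mm² minus the doubly-counted overlap 33.73 mm² gives 335.42 mm² — area = 335.42 mm². So its area = 335.42 mm². Layer 42 (z = 11.76): the cylinder is not intersected at this z (z outside [0, 4]); the r=10 cylinder at (14.5, 2) contributes a regular 16-gon of circumradius 10 (area = (16/2)·10.000²·sin(360°/16) = 306.15 mm²); the cube at (3.5, -4) is not intersected at this z (z outside [0.5, 11.5]); Taking the union: only the r=10 cylinder at (14.5, 2) is present, so the union is just that shape — area = 306.15 mm². So its area = 306.15 mm². Layer 16 is larger (335.42 vs 306.15 mm²).

layer 16 (z = 4.48 mm)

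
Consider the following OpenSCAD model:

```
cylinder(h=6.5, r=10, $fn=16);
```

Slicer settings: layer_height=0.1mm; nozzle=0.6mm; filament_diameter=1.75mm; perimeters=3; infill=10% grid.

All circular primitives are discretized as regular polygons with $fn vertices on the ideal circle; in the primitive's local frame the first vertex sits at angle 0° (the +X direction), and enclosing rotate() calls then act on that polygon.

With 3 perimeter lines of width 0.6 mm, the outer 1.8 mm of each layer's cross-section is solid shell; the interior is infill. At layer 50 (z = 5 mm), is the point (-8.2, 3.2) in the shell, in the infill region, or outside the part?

At z = 5 mm: the r=10 cylinder contributes a regular 16-gon of circumradius 10. Overall, the cross-section is a single solid region. The nearest boundary edge runs (-9.24, 3.83)→(-10.00, 0.00); distance from the point to it = 1.14 mm. The point is inside the cross-section, 1.14 mm from the nearest boundary — within the 1.8 mm shell band (3 × 0.6).

shell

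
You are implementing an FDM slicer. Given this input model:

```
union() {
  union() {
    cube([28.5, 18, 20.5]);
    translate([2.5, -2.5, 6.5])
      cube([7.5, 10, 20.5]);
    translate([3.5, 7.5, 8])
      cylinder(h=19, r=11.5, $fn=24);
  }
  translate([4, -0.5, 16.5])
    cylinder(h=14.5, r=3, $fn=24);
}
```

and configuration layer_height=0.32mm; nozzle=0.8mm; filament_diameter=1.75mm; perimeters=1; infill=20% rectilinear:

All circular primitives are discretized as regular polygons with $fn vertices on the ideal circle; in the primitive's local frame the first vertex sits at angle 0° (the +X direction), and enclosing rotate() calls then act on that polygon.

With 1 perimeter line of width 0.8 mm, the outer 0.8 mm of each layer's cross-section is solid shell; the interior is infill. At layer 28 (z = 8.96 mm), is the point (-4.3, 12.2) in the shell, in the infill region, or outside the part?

infill

At z = 8.96 mm: the cube is present — its section is the full 28.5×18 rectangle; the cube at (2.5, -2.5) (footprint 7.5×10) is included at this height; the cylinder at (3.5, 7.5): section is a regular 24-gon, circumradius r=11.5; Combining (union): the regions partially overlap (shared area 316.71 mm²), so overlapping operands fuse into one piece — 1 connected region; the cylinder at (4, -0.5) is not intersected at this z (z outside [16.5, 31]); Taking the union: only that combined region is present, so the union is just that shape — 1 connected region. Overall, the cross-section is a single solid region. The nearest boundary edge runs (-6.46, 13.25)→(-4.63, 15.63); distance from the point to it = 2.35 mm. The point is inside the cross-section and 2.35 mm from the nearest boundary — more than the 0.8 mm shell width (1 × 0.8), so it's in the infill interior.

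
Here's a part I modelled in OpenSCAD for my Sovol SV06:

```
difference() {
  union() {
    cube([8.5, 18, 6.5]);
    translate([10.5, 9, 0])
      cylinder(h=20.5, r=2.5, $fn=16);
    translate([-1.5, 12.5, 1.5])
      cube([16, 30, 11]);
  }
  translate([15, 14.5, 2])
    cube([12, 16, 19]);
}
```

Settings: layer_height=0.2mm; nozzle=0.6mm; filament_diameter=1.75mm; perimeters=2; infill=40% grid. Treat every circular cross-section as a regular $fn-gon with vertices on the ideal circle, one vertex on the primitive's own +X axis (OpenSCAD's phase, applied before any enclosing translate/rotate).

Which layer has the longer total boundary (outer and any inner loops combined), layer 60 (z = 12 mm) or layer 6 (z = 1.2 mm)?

Layer 60 (z = 12): the cube is not intersected at this z (z outside [0, 6.5]); the r=2.5 cylinder at (10.5, 9) contributes a regular 16-gon of circumradius 2.5 (perimeter = 2·16·2.500·sin(180°/16) = 15.61 mm); the cube at (-1.5, 12.5) is present — its section is the full 16×30 rectangle (perimeter 92.00 mm); Combining (union): the 2 present regions are separate (no shared area or edge), so areas and boundary lengths simply add and each stays a separate island — boundary = 107.61 mm; the cube at (15, 14.5) (footprint 12×16) is included at this height (perimeter 56.00 mm); After the difference (first − rest): starting from the result so far, the 12×16 cube at (15, 14.5) misses the remaining region (no effect) — boundary = 107.61 mm. So its perimeter = 107.61 mm. Layer 6 (z = 1.2): the cube is present — its section is the full 8.5×18 rectangle (perimeter 53.00 mm); the r=2.5 cylinder at (10.5, 9) gives a regular 16-gon of circumradius 2.5 (constant along its height) (perimeter = 2·16·2.500·sin(180°/16) = 15.61 mm); the cube at (-1.5, 12.5) is absent (z outside [1.5, 12.5]); Merging all regions: the regions partially overlap (shared area 0.92 mm²), so the edge portions inside another operand are dropped and the merged outline is re-measured after clipping — boundary = 62.70 mm; the cube at (15, 14.5) does not reach this height (z outside [2, 21]); Subtracting the remaining from the first: none of the subtracted shapes is present at this height, so the result so far is unchanged — boundary = 62.70 mm. So its perimeter = 62.70 mm. Layer 60 is larger (107.61 vs 62.70 mm).

layer 60 (z = 12 mm)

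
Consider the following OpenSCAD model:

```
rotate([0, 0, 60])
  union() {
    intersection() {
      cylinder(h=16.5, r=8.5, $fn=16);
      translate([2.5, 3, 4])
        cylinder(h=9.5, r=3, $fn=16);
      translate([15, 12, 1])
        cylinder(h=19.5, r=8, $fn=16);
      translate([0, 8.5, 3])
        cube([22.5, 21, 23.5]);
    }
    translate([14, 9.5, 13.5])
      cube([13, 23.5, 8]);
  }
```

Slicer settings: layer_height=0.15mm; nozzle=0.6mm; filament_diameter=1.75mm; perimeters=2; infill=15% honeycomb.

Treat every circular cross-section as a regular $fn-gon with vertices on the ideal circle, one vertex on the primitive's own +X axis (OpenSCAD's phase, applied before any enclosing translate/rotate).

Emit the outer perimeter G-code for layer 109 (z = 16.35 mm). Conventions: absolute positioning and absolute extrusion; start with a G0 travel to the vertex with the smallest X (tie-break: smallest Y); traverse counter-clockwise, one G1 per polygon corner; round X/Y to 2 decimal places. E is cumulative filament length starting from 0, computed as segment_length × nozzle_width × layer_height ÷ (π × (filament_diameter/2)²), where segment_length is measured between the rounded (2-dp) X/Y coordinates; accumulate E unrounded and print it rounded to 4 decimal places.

G0 X-21.58 Y28.62 Z16.35
G1 X-1.23 Y16.87 E0.8793
G1 X5.27 Y28.13 E1.3657
G1 X-15.08 Y39.88 E2.2450
G1 X-21.58 Y28.62 E2.7315

At z = 16.35 mm: the cylinder: section is a regular 16-gon, circumradius r=8.5; the cylinder at (2.5, 3) is not intersected at this z (z outside [4, 13.5]); the r=8 cylinder at (15, 12) contributes a regular 16-gon of circumradius 8; the cube at (0, 8.5) (footprint 22.5×21) is included at this height; Keeping only the common overlap: at least one operand is absent at this height, so nothing remains; the cube at (14, 9.5) is present — its section is the full 13×23.5 rectangle; Taking the union: only the 13×23.5 cube at (14, 9.5) is present, so the union is just that shape — 1 connected region; (rotated 60° about Z; rotation is an isometry so areas/perimeters/island counts are preserved). The outline is a single polygon with 4 vertices. Extrusion per mm of travel: 0.6 × 0.15 / (π × 0.875²) = 0.037418. Accumulating E over each segment gives final E = 2.7315.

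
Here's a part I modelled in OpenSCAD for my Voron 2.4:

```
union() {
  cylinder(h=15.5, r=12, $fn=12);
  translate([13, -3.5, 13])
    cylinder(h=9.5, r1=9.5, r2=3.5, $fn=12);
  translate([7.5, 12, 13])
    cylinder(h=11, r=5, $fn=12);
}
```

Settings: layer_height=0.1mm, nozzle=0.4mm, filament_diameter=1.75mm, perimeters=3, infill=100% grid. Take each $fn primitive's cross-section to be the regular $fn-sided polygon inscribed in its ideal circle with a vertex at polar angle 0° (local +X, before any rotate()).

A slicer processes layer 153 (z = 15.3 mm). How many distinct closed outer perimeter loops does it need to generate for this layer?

At z = 15.3 mm: the r=12 cylinder contributes a regular 12-gon of circumradius 12; the cone at (13, -3.5) (r1=9.5→r2=3.5) has section circumradius 8.047 here — a regular 12-gon; the r=5 cylinder at (7.5, 12) contributes a regular 12-gon of circumradius 5; Merging all regions: the regions partially overlap (shared area 70.84 mm²), so overlapping operands fuse into one piece — 1 connected region. The result has 1 disconnected region.

1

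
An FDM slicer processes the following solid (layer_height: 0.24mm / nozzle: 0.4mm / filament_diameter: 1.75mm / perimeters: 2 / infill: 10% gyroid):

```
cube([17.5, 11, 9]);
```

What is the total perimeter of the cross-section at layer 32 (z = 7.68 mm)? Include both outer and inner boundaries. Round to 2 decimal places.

At z = 7.68 mm: the cube is present — its section is the full 17.5×11 rectangle (perimeter 57.00 mm). Overall, the cross-section is a single solid region. Total boundary length (outer) = 57.00 mm.

57.00 mm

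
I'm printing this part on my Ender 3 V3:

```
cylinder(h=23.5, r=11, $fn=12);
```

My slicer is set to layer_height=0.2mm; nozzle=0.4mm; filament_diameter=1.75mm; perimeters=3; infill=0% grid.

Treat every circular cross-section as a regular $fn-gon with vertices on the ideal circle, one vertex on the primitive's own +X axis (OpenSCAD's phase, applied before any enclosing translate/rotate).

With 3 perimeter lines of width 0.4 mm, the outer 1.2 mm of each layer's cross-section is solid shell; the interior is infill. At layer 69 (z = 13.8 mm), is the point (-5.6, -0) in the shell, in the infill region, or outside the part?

infill

At z = 13.8 mm: the r=11 cylinder gives a regular 12-gon of circumradius 11 (constant along its height). Overall, the cross-section is a single solid region. The nearest boundary edge runs (-9.53, 5.50)→(-11.00, 0.00); distance from the point to it = 5.22 mm. The point is inside the cross-section and 5.22 mm from the nearest boundary — more than the 1.2 mm shell width (3 × 0.4), so it's in the infill interior.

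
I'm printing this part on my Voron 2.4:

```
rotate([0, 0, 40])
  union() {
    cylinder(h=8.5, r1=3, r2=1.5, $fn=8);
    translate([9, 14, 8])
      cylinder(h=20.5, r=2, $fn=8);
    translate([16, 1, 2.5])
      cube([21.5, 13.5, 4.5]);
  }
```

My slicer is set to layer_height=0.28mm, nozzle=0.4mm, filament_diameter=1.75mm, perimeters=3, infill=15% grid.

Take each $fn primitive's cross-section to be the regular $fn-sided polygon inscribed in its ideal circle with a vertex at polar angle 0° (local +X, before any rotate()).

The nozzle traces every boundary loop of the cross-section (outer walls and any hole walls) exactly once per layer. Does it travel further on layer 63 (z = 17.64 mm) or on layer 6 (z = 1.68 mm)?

Layer 63 (z = 17.64): the cone does not reach this height (z outside [0, 8.5]); the r=2 cylinder at (9, 14) contributes a regular 8-gon of circumradius 2 (perimeter = 2·8·2.000·sin(180°/8) = 12.25 mm); the cube at (16, 1) is absent (z outside [2.5, 7]); Taking the union: only the r=2 cylinder at (9, 14) is present, so the union is just that shape — boundary = 12.25 mm; (rotated 40° about Z; rotation is an isometry so areas/perimeters/island counts are preserved). So its perimeter = 12.25 mm. Layer 6 (z = 1.68): the cone: at t=0.198 of its height the radius interpolates to r₁+(r₂−r₁)t = 2.704, giving a regular 8-gon of that circumradius (perimeter = 2·8·2.704·sin(180°/8) = 16.55 mm); the cylinder at (9, 14) is not intersected at this z (z outside [8, 28.5]); the cube at (16, 1) does not reach this height (z outside [2.5, 7]); Combining (union): only the cone is present, so the union is just that shape — boundary = 16.55 mm; (rotated 40° about Z; rotation is an isometry so areas/perimeters/island counts are preserved). So its perimeter = 16.55 mm. Layer 6 is larger (16.55 vs 12.25 mm).

layer 6 (z = 1.68 mm)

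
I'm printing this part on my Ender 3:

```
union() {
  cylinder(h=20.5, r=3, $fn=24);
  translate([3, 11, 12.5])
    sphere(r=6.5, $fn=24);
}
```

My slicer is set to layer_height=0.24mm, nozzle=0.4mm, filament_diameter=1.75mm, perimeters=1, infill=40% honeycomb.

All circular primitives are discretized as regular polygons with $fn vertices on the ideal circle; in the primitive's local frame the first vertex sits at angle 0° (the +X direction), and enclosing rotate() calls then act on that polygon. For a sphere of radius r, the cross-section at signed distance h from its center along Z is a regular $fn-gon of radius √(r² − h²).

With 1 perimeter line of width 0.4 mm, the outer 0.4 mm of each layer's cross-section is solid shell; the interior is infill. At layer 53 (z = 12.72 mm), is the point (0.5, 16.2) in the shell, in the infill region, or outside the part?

At z = 12.72 mm: the cylinder: section is a regular 24-gon, circumradius r=3; the sphere at (3, 11): section is a regular 24-gon, circumradius = √(r²−h²) = √(6.5²−0.22²) = 6.496; Taking the union: the 2 present regions are separate (no shared area or edge), so areas and boundary lengths simply add and each stays a separate island — 2 connected regions. Overall, the cross-section has 2 separate islands. The nearest boundary edge runs (-0.25, 16.63)→(1.32, 17.27); distance from the point to it = 0.68 mm. (Shell/infill is judged within the island containing the point — the largest one.) The point is inside the cross-section and 0.68 mm from the nearest boundary — more than the 0.4 mm shell width (1 × 0.4), so it's in the infill interior.

infill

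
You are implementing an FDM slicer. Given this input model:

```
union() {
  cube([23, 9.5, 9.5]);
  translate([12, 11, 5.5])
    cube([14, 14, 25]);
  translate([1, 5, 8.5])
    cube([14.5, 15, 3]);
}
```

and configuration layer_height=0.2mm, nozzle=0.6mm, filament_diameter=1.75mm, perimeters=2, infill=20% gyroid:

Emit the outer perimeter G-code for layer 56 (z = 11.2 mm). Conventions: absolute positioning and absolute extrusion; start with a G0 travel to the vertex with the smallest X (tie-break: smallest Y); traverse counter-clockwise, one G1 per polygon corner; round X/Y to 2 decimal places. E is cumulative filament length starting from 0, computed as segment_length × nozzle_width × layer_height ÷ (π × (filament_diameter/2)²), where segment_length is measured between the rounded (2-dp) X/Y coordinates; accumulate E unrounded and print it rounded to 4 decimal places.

G0 X1.00 Y5.00 Z11.20
G1 X15.50 Y5.00 E0.7234
G1 X15.50 Y11.00 E1.0227
G1 X26.00 Y11.00 E1.5466
G1 X26.00 Y25.00 E2.2451
G1 X12.00 Y25.00 E2.9435
G1 X12.00 Y20.00 E3.1930
G1 X1.00 Y20.00 E3.7418
G1 X1.00 Y5.00 E4.4901

At z = 11.2 mm: the cube is not intersected at this z (z outside [0, 9.5]); the cube at (12, 11) (footprint 14×14) is included at this height; the 14.5×15 cube at (1, 5) contributes its full rectangle; Taking the union: the regions partially overlap (shared area 31.50 mm²), so overlapping operands fuse into one piece — 1 connected region. The outline is a single polygon with 8 vertices. Extrusion per mm of travel: 0.6 × 0.2 / (π × 0.875²) = 0.049890. Accumulating E over each segment gives final E = 4.4901.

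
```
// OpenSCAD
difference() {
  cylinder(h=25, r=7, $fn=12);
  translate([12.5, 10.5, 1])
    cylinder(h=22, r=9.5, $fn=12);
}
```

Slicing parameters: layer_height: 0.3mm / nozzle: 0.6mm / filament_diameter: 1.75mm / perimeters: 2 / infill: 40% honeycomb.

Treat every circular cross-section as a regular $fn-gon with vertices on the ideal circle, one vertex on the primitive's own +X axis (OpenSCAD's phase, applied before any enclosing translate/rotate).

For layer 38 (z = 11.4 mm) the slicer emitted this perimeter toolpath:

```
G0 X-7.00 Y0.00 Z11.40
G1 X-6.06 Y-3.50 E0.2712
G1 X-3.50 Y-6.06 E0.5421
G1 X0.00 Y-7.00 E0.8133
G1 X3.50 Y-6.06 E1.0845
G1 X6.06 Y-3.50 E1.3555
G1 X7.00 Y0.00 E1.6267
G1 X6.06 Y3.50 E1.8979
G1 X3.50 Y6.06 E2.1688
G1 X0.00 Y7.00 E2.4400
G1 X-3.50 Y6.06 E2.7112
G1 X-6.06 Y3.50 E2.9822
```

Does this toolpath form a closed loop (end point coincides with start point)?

no

Start point (G0): (-7.00, 0.00). End point (last G1): the path does not return to the start — open.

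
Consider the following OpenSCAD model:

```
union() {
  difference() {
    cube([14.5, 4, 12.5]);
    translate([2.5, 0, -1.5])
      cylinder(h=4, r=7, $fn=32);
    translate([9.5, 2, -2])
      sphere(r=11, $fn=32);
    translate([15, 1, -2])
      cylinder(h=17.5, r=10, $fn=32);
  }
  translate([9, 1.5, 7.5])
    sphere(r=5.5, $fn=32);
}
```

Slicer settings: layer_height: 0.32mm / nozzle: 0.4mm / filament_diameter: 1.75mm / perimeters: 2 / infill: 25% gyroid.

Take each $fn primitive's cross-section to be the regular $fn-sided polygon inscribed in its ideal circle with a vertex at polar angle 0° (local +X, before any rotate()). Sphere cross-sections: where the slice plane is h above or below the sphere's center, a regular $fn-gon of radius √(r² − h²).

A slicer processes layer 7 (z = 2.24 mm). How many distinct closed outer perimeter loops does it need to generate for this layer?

At z = 2.24 mm: the cube is present — its section is the full 14.5×4 rectangle; the r=7 cylinder at (2.5, 0) gives a regular 32-gon of circumradius 7 (constant along its height); the r=11 sphere at (9.5, 2) contributes a regular 32-gon of circumradius √(11²−4.24²) = 10.150; the r=10 cylinder at (15, 1) gives a regular 32-gon of circumradius 10 (constant along its height); After the difference (first − rest): starting from the 14.5×4 cube, the r=7 cylinder at (2.5, 0) partially overlaps it — only the 36.30 mm² overlap (of its 152.95 mm²) is removed, clipping the outline; the r=11 sphere at (9.5, 2) covers all of what remains (removes everything); the r=10 cylinder at (15, 1) misses the remaining region (no effect) — nothing remains; the r=5.5 sphere at (9, 1.5) contributes a regular 32-gon of circumradius √(5.5²−5.26²) = 1.607; Taking the union: only the r=5.5 sphere at (9, 1.5) is present, so the union is just that shape — 1 connected region. The result has 1 disconnected region.

1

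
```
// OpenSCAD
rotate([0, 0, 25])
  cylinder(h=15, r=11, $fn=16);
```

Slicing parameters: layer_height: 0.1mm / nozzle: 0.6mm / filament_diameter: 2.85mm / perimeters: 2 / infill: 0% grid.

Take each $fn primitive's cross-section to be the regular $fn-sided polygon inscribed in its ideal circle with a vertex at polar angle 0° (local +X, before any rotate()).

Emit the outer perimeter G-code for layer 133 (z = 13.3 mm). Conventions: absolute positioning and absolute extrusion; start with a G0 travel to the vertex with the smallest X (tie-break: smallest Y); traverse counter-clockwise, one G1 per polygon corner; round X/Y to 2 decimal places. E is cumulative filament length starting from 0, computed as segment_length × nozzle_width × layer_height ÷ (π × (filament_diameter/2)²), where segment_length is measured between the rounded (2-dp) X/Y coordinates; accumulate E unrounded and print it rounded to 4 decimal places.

At z = 13.3 mm: the cylinder: section is a regular 16-gon, circumradius r=11; (rotated 25° about Z; rotation is an isometry so areas/perimeters/island counts are preserved). The outline is a single polygon with 16 vertices. Extrusion per mm of travel: 0.6 × 0.1 / (π × 1.425²) = 0.009405. Accumulating E over each segment gives final E = 0.6459.

G0 X-10.99 Y-0.48 Z13.30
G1 X-9.97 Y-4.65 E0.0404
G1 X-7.43 Y-8.11 E0.0807
G1 X-3.76 Y-10.34 E0.1211
G1 X0.48 Y-10.99 E0.1615
G1 X4.65 Y-9.97 E0.2019
G1 X8.11 Y-7.43 E0.2422
G1 X10.34 Y-3.76 E0.2826
G1 X10.99 Y0.48 E0.3230
G1 X9.97 Y4.65 E0.3633
G1 X7.43 Y8.11 E0.4037
G1 X3.76 Y10.34 E0.4441
G1 X-0.48 Y10.99 E0.4844
G1 X-4.65 Y9.97 E0.5248
G1 X-8.11 Y7.43 E0.5652
G1 X-10.34 Y3.76 E0.6056
G1 X-10.99 Y-0.48 E0.6459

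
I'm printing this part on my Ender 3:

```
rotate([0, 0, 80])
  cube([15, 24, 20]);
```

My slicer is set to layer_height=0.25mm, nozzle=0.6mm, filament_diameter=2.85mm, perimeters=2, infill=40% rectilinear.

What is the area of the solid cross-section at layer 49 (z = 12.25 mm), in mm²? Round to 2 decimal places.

At z = 12.25 mm: the cube (footprint 15×24) is included at this height (area 360.00 mm²); (rotated 80° about Z; rotation is an isometry so areas/perimeters/island counts are preserved). Overall, the cross-section is a single solid region. Net area = 360.00 mm².

360.00 mm²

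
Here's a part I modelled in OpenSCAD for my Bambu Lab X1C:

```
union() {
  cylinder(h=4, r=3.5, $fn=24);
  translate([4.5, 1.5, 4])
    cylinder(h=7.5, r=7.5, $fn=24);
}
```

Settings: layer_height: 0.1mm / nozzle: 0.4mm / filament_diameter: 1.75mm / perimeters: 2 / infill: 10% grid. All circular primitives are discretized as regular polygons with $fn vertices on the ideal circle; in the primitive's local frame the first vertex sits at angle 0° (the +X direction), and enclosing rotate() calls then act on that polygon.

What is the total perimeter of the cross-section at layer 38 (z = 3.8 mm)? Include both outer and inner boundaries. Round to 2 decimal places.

At z = 3.8 mm: the r=3.5 cylinder gives a regular 24-gon of circumradius 3.5 (constant along its height) (perimeter = 2·24·3.500·sin(180°/24) = 21.93 mm); the cylinder at (4.5, 1.5) is not intersected at this z (z outside [4, 11.5]); Combining (union): only the r=3.5 cylinder is present, so the union is just that shape — boundary = 21.93 mm. Overall, the cross-section is a single solid region. Total boundary length (outer) = 21.93 mm.

21.93 mm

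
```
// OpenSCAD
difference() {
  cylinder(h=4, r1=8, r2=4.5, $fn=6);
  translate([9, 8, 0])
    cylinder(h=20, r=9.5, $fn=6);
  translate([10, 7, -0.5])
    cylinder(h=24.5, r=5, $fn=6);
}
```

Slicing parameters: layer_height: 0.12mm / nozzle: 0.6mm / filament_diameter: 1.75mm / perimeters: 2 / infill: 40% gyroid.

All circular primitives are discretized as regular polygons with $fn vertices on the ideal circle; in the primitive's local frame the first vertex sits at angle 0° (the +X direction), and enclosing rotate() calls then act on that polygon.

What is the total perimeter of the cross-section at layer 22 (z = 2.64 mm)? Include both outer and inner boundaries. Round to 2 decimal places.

33.88 mm

At z = 2.64 mm: the cone (r1=8→r2=4.5) has section circumradius 5.690 here — a regular 6-gon (perimeter = 2·6·5.690·sin(180°/6) = 34.14 mm); the cylinder at (9, 8): section is a regular 6-gon, circumradius r=9.5 (perimeter = 2·6·9.500·sin(180°/6) = 57.00 mm); the cylinder at (10, 7): section is a regular 6-gon, circumradius r=5 (perimeter = 2·6·5.000·sin(180°/6) = 30.00 mm); Taking the first minus the rest: starting from the cone, the r=9.5 cylinder at (9, 8) partially overlaps it — only the 8.07 mm² overlap (of its 234.48 mm²) is removed, clipping the outline; the r=5 cylinder at (10, 7) misses the remaining region (no effect) — boundary = 33.88 mm. Overall, the cross-section is a single solid region. Total boundary length (outer) = 33.88 mm.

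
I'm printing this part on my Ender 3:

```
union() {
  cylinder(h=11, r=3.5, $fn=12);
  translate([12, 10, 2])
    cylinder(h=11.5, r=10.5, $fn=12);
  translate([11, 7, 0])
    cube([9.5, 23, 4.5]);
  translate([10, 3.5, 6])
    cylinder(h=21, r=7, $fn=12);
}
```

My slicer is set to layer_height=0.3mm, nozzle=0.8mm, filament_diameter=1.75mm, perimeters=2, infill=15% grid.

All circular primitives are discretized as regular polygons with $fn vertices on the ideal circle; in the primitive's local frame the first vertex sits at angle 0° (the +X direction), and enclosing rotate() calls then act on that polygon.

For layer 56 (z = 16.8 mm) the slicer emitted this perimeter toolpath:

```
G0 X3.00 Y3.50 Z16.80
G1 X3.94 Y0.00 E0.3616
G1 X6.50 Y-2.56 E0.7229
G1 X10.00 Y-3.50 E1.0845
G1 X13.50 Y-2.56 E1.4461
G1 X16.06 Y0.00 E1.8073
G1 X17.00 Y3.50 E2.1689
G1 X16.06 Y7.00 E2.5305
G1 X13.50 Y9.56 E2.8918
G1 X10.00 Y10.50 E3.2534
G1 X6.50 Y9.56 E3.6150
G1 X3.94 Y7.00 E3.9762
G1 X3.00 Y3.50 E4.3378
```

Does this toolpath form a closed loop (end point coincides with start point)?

yes

Start point (G0): (3.00, 3.50). End point (last G1): the path returns to the start — closed.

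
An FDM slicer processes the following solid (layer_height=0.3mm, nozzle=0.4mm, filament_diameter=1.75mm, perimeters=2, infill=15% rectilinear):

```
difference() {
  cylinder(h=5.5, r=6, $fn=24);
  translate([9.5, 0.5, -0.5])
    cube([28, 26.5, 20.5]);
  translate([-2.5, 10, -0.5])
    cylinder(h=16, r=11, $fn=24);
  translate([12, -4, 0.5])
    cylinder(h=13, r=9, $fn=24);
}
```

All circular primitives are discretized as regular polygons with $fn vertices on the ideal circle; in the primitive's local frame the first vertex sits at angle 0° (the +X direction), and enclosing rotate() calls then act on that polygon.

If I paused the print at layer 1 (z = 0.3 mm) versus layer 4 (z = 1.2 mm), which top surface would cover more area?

Layer 1 (z = 0.3): the cylinder: section is a regular 24-gon, circumradius r=6 (area = (24/2)·6.000²·sin(360°/24) = 111.81 mm²); the cube at (9.5, 0.5) is present — its section is the full 28×26.5 rectangle (area 742.00 mm²); the r=11 cylinder at (-2.5, 10) contributes a regular 24-gon of circumradius 11 (area = (24/2)·11.000²·sin(360°/24) = 375.81 mm²); the cylinder at (12, -4) is absent (z outside [0.5, 13.5]); Subtracting the remaining from the first: starting from the r=6 cylinder (111.81 mm²), the 28×26.5 cube at (9.5, 0.5) misses the remaining region (no effect); the r=11 cylinder at (-2.5, 10) partially overlaps it — only the 56.73 mm² overlap (of its 375.81 mm²) is removed, clipping the outline — area = 55.08 mm². So its area = 55.08 mm². Layer 4 (z = 1.2): the r=6 cylinder contributes a regular 24-gon of circumradius 6 (area = (24/2)·6.000²·sin(360°/24) = 111.81 mm²); the cube at (9.5, 0.5) (footprint 28×26.5) is included at this height (area 742.00 mm²); the cylinder at (-2.5, 10): section is a regular 24-gon, circumradius r=11 (area = (24/2)·11.000²·sin(360°/24) = 375.81 mm²); the cylinder at (12, -4): section is a regular 24-gon, circumradius r=9 (area = (24/2)·9.000²·sin(360°/24) = 251.57 mm²); Taking the first minus the rest: starting from the r=6 cylinder (111.81 mm²), the 28×26.5 cube at (9.5, 0.5) misses the remaining region (no effect); the r=11 cylinder at (-2.5, 10) partially overlaps it — only the 56.73 mm² overlap (of its 375.81 mm²) is removed, clipping the outline; the r=9 cylinder at (12, -4) partially overlaps it — only the 11.82 mm² overlap (of its 251.57 mm²) is removed, clipping the outline — area = 43.26 mm². So its area = 43.26 mm². Layer 1 is larger (55.08 vs 43.26 mm²).

layer 1 (z = 0.3 mm)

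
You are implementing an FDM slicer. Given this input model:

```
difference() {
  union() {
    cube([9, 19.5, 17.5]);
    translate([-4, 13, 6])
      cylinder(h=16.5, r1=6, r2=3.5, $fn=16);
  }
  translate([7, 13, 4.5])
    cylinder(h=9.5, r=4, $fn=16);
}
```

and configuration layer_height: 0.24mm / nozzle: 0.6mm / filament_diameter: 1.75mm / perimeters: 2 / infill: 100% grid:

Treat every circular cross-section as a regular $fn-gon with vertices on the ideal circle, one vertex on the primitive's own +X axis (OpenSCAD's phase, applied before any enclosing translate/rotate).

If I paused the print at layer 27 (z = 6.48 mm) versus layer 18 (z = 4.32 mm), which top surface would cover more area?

Layer 27 (z = 6.48): the cube (footprint 9×19.5) is included at this height (area 175.50 mm²); the cone at (-4, 13): at t=0.029 of its height the radius interpolates to r₁+(r₂−r₁)t = 5.927, giving a regular 16-gon of that circumradius (area = (16/2)·5.927²·sin(360°/16) = 107.56 mm²); Combining (union): the regions partially overlap — summed areas 283.06 mm² minus the doubly-counted overlap 10.95 mm² gives 272.11 mm² — area = 272.11 mm²; the r=4 cylinder at (7, 13) gives a regular 16-gon of circumradius 4 (constant along its height) (area = (16/2)·4.000²·sin(360°/16) = 48.98 mm²); Taking the first minus the rest: starting from the result so far (272.11 mm²), the r=4 cylinder at (7, 13) partially overlaps it — only the 39.59 mm² overlap (of its 48.98 mm²) is removed, clipping the outline — area = 232.51 mm². So its area = 232.51 mm². Layer 18 (z = 4.32): the cube is present — its section is the full 9×19.5 rectangle (area 175.50 mm²); the cone at (-4, 13) is not intersected at this z (z outside [6, 22.5]); Merging all regions: only the 9×19.5 cube is present, so the union is just that shape — area = 175.50 mm²; the cylinder at (7, 13) is not intersected at this z (z outside [4.5, 14]); Taking the first minus the rest: none of the subtracted shapes is present at this height, so that combined region is unchanged — area = 175.50 mm². So its area = 175.50 mm². Layer 27 is larger (232.51 vs 175.50 mm²).

layer 27 (z = 6.48 mm)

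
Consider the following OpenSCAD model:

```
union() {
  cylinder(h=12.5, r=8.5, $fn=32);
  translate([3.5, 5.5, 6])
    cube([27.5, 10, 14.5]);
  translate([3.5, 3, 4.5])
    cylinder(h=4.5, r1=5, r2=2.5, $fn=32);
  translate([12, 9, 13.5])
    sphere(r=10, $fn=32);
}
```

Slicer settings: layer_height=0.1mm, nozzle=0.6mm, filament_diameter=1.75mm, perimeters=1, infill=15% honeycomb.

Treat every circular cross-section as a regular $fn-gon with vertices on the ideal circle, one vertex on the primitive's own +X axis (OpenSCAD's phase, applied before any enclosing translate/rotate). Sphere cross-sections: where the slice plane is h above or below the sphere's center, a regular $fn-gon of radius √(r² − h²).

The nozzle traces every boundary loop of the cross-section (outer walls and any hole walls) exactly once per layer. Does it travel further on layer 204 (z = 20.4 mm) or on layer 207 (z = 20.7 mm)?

Layer 204 (z = 20.4): the cylinder is absent (z outside [0, 12.5]); the cube at (3.5, 5.5) is present — its section is the full 27.5×10 rectangle (perimeter 75.00 mm); the cone at (3.5, 3) does not reach this height (z outside [4.5, 9]); the sphere at (12, 9): section is a regular 32-gon, circumradius = √(r²−h²) = √(10²−6.9²) = 7.238 (perimeter = 2·32·7.238·sin(180°/32) = 45.41 mm); Taking the union: the regions partially overlap (shared area 127.19 mm²), so the edge portions inside another operand are dropped and the merged outline is re-measured after clipping — boundary = 78.01 mm. So its perimeter = 78.01 mm. Layer 207 (z = 20.7): the cylinder is not intersected at this z (z outside [0, 12.5]); the cube at (3.5, 5.5) is not intersected at this z (z outside [6, 20.5]); the cone at (3.5, 3) does not reach this height (z outside [4.5, 9]); the sphere at (12, 9): section is a regular 32-gon, circumradius = √(r²−h²) = √(10²−7.2²) = 6.940 (perimeter = 2·32·6.940·sin(180°/32) = 43.53 mm); Merging all regions: only the r=10 sphere at (12, 9) is present, so the union is just that shape — boundary = 43.53 mm. So its perimeter = 43.53 mm. Layer 204 is larger (78.01 vs 43.53 mm).

layer 204 (z = 20.4 mm)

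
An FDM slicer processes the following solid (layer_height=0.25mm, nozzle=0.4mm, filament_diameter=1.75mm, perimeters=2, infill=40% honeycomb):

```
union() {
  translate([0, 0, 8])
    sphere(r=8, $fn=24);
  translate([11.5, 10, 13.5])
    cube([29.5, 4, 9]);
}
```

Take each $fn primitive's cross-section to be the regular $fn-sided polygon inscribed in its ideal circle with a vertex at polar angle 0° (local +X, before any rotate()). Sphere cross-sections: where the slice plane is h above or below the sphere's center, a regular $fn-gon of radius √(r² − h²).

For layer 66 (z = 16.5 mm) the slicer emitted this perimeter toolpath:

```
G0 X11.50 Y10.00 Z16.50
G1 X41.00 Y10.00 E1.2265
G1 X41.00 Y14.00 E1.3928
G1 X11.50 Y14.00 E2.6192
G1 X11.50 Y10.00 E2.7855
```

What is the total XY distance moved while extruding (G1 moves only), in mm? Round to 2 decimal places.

Sum the Euclidean lengths of each G1 segment: total = 67.00 mm.

67.00 mm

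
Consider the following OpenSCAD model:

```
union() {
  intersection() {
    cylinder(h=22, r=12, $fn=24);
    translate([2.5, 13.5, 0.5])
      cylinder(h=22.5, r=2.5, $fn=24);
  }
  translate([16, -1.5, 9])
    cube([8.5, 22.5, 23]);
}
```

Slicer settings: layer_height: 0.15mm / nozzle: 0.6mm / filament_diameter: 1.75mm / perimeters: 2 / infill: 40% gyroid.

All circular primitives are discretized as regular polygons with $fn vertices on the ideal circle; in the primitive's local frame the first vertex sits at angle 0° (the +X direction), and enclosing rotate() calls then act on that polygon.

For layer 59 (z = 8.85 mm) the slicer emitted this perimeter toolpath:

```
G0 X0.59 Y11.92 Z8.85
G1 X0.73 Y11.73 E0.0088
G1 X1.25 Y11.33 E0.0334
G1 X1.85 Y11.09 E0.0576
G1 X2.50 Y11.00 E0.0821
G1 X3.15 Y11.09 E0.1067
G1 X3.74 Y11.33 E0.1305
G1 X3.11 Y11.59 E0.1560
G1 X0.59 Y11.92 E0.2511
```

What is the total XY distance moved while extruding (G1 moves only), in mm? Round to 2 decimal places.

6.71 mm

Sum the Euclidean lengths of each G1 segment: total = 6.71 mm.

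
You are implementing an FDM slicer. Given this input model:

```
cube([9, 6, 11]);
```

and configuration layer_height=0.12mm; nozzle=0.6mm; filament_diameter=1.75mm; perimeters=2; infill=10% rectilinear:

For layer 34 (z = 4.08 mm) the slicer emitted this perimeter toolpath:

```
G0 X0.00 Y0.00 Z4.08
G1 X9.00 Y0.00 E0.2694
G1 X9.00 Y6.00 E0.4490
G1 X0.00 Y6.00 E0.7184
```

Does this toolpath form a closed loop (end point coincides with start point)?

Start point (G0): (0.00, 0.00). End point (last G1): the path does not return to the start — open.

no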